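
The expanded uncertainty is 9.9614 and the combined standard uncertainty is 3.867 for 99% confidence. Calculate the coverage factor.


k = U / uc
k = 9.9614 / 3.867
k = 2.576

2.576


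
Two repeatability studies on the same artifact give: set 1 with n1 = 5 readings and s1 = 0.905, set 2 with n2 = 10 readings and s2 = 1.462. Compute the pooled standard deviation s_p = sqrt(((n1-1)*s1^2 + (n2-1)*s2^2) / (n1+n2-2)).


s_p = sqrt(((n1-1)*s1^2 + (n2-1)*s2^2) / (n1+n2-2))
numerator = (5-1)*0.905^2 + (10-1)*1.462^2 = 3.2761 + 19.236996 = 22.513096
denominator = 5 + 10 - 2 = 13
s_p^2 = 22.513096 / 13 = 1.7317766
s_p = sqrt(1.7317766) = 1.3160

1.3160


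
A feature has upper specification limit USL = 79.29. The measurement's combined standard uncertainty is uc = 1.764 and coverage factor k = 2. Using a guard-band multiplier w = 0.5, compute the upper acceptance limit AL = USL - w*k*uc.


U = k * uc = 2 * 1.764 = 3.528
guard band g = w * U = 0.5 * 3.528 = 1.764
AL = USL - g = 79.29 - 1.764
AL = 77.5260

77.5260


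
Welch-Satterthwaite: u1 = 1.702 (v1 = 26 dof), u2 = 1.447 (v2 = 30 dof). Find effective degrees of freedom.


uc = sqrt(u1^2 + u2^2) = sqrt(1.702^2 + 1.447^2) = 2.233968
v_eff = uc^4 / (u1^4/v1 + u2^4/v2)
= 2.233968^4 / (1.702^4/26 + 1.447^4/30)
= 24.906218 / 0.46888352
v_eff = 53.1181

53.1181


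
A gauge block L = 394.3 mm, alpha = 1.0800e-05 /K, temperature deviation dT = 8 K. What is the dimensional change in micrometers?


dL = L * alpha * dT
= 394.3 * 1.0800e-05 * 8
= 0.0340675 mm
dL_um = 0.0340675 * 1000 = 34.0675 um

34.0675


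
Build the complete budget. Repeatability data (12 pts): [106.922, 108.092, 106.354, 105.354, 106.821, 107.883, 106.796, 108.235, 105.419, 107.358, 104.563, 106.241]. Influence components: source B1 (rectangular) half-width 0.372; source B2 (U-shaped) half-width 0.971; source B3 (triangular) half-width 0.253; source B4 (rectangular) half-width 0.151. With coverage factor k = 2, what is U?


mean = (106.922 + 108.092 + 106.354 + 105.354 + 106.821 + 107.883 + 106.796 + 108.235 + 105.419 + 107.358 + 104.563 + 106.241) / 12 = 106.6698333
s = sqrt(sum((x - mean)^2)/(n-1)) = 1.1496405
u_A = s / sqrt(n) = 1.1496405 / sqrt(12) = 0.33187263
u_B1 = 0.372 / sqrt(3) = 0.2147743
u_B2 = 0.971 / sqrt(2) = 0.68660068
u_B3 = 0.253 / sqrt(6) = 0.10328682
u_B4 = 0.151 / sqrt(3) = 0.087179891
uc = sqrt(0.33187263^2 + 0.2147743^2 + 0.68660068^2 + 0.10328682^2 + 0.087179891^2) = 0.80371415
U = k * uc = 2 * 0.80371415
U = 1.6074

1.6074


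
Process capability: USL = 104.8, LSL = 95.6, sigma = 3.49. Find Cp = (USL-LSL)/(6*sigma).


Cp = (USL - LSL) / (6 * sigma)
= (104.8 - 95.6) / (6 * 3.49)
= 9.2000 / 20.9400
= 0.4394

0.4394


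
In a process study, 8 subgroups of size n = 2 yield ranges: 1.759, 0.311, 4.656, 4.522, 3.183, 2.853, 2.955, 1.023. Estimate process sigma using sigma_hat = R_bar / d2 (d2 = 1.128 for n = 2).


R_bar = (1.759 + 0.311 + 4.656 + 4.522 + 3.183 + 2.853 + 2.955 + 1.023) / 8
R_bar = 21.262 / 8 = 2.65775
sigma_hat = R_bar / d2 = 2.65775 / 1.128 = 2.3562

2.3562


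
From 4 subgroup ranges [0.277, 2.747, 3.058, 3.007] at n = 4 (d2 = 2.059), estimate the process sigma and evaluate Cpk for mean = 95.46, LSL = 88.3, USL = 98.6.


R_bar = (0.277 + 2.747 + 3.058 + 3.007) / 4 = 2.27225
sigma = R_bar / d2 = 2.27225 / 2.059 = 1.1035697
Cp = (USL - LSL)/(6*sigma) = (98.6 - 88.3)/(6*1.1035697) = 1.5556
Cpu = (98.6 - 95.46)/(3*1.1035697) = 0.9484
Cpl = (95.46 - 88.3)/(3*1.1035697) = 2.1627
Cpk = min(Cpu, Cpl) = 0.9484

0.9484


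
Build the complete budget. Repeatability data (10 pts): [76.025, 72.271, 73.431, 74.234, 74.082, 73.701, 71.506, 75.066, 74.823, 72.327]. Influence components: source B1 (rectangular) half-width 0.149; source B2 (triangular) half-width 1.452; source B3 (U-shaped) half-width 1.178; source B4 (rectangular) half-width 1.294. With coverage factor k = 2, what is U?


mean = (76.025 + 72.271 + 73.431 + 74.234 + 74.082 + 73.701 + 71.506 + 75.066 + 74.823 + 72.327) / 10 = 73.7466
s = sqrt(sum((x - mean)^2)/(n-1)) = 1.4045657
u_A = s / sqrt(n) = 1.4045657 / sqrt(10) = 0.44416267
u_B1 = 0.149 / sqrt(3) = 0.08602519
u_B2 = 1.452 / sqrt(6) = 0.59277652
u_B3 = 1.178 / sqrt(2) = 0.83297179
u_B4 = 1.294 / sqrt(3) = 0.74709125
uc = sqrt(0.44416267^2 + 0.08602519^2 + 0.59277652^2 + 0.83297179^2 + 0.74709125^2) = 1.3446383
U = k * uc = 2 * 1.3446383
U = 2.6893

2.6893


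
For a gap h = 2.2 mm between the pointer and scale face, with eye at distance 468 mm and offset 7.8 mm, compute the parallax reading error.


error = h * offset / d
= 2.2 * 7.8 / 468
= 0.0367

0.0367


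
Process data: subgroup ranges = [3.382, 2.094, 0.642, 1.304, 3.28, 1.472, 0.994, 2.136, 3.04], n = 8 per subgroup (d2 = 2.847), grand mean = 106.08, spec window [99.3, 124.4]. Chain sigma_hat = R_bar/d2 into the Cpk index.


R_bar = (3.382 + 2.094 + 0.642 + 1.304 + 3.28 + 1.472 + 0.994 + 2.136 + 3.04) / 9 = 2.0382222
sigma = R_bar / d2 = 2.0382222 / 2.847 = 0.71591928
Cp = (USL - LSL)/(6*sigma) = (124.4 - 99.3)/(6*0.71591928) = 5.8433
Cpu = (124.4 - 106.08)/(3*0.71591928) = 8.5298
Cpl = (106.08 - 99.3)/(3*0.71591928) = 3.1568
Cpk = min(Cpu, Cpl) = 3.1568

3.1568


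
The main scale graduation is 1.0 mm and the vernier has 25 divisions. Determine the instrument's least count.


LC = MSD / n_div
= 1.0 / 25
= 0.0400

0.0400


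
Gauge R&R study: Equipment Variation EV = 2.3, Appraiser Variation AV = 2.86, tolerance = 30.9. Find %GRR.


GRR = sqrt(EV^2 + AV^2) = sqrt(2.3^2 + 2.86^2) = 3.6700954
%GRR = GRR / tol * 100 = 3.6700954 / 30.9 * 100
%GRR = 11.8773

11.8773


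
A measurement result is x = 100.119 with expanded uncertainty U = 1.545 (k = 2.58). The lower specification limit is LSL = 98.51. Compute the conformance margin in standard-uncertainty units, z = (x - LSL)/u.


u = U / k = 1.545 / 2.58 = 0.59883721
margin = |LSL - x| = |98.51 - 100.119| = 1.609
z = margin / u = 1.609 / 0.59883721
z = 2.6869

2.6869


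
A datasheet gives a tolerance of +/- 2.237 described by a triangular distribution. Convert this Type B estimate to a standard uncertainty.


u_B = half_width / sqrt(6)
u_B = 2.237 / 2.4494897
u_B = 0.9133

0.9133


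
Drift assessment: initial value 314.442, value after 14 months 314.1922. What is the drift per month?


rate = (v2 - v1) / months
= (314.1922 - 314.442) / 14
= -0.2498 / 14
= -0.0178

-0.0178


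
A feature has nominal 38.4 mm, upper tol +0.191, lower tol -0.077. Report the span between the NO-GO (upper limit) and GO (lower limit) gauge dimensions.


GO = nominal - lower_tol (smallest hole = maximum material condition)
GO = 38.4 - 0.077 = 38.323
NO-GO = nominal + upper_tol (largest hole = least material condition)
NO-GO = 38.4 + 0.191 = 38.591
spread = NO-GO - GO = 38.591 - 38.323 = 0.2680

0.2680


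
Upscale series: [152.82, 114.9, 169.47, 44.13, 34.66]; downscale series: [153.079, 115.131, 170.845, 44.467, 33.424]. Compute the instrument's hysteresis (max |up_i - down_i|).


|152.82 - 153.079| = 0.2590
|114.9 - 115.131| = 0.2310
|169.47 - 170.845| = 1.3750
|44.13 - 44.467| = 0.3370
|34.66 - 33.424| = 1.2360
hysteresis = max(diffs) = 1.3750

1.3750


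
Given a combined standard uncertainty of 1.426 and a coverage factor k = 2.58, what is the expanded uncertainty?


U = k * uc
U = 2.58 * 1.426
U = 3.6791

3.6791


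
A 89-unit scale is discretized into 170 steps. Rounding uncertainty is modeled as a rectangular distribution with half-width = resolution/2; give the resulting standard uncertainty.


resolution = range / divisions
resolution = 89 / 170 = 0.52352941
u_res = resolution / (2*sqrt(3))
u_res = 0.52352941 / 3.4641016
u_res = 0.1511

0.1511


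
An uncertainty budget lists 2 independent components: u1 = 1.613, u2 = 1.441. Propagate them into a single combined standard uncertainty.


uc = sqrt(1.613^2 + 1.441^2)
uc = sqrt(4.67825)
uc = 2.1629

2.1629


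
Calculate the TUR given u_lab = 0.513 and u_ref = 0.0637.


TUR = u_lab / u_ref
= 0.513 / 0.0637
= 8.0534

8.0534


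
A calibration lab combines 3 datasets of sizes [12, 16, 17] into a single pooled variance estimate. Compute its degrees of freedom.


nu = sum_i (n_i - 1)
nu = ((12 - 1) + (16 - 1) + (17 - 1))
nu = 11 + 15 + 16
nu = 42

42


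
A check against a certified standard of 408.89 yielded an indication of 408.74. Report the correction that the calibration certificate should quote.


Correction = standard - reading
= 408.89 - 408.74
= 0.1500

0.1500


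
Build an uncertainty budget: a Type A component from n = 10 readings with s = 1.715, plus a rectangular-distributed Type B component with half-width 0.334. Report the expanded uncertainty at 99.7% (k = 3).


u_A = s / sqrt(n) = 1.715 / sqrt(10) = 0.54233062
u_B = half_width / sqrt(3) = 0.334 / sqrt(3) = 0.19283499
uc = sqrt(u_A^2 + u_B^2) = sqrt(0.54233062^2 + 0.19283499^2) = 0.57559346
U = k * uc = 3 * 0.57559346
U = 1.7268

1.7268


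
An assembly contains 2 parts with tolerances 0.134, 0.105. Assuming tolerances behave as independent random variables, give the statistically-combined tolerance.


RSS = sqrt(0.134^2 + 0.105^2)
= sqrt(0.028981)
= 0.1702

0.1702


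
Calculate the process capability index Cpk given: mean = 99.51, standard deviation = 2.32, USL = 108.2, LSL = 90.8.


Cpu = (USL - mean) / (3*sigma) = (108.2 - 99.51) / (3*2.32) = 1.2486
Cpl = (mean - LSL) / (3*sigma) = (99.51 - 90.8) / (3*2.32) = 1.2514
Cpk = min(Cpu, Cpl) = 1.2486

1.2486


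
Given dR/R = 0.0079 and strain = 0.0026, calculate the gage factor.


GF = (dR/R) / epsilon
= 0.0079 / 0.0026
= 3.0385

3.0385


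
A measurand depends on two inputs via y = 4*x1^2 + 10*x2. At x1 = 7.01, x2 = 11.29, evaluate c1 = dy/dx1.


y = 4*x1^2 + 10*x2
dy/dx1 = 2*4*x1
Evaluate at x1 = 7.01: c1 = 8 * 7.01
c1 = 56.0800

56.0800


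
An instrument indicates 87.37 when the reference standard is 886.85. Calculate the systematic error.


Systematic error = measured - true
= 87.37 - 886.85
= -799.4800

-799.4800


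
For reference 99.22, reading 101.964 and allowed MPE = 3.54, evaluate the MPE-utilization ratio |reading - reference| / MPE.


e = indication - reference = 101.964 - 99.22 = 2.7440
|e| = 2.7440
ratio = |e| / MPE = 2.7440 / 3.54
ratio = 0.7751

0.7751


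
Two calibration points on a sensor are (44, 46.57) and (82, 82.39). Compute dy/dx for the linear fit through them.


slope = (y2 - y1) / (x2 - x1)
= (82.39 - 46.57) / (82 - 44)
= 35.8200 / 38
= 0.9426

0.9426


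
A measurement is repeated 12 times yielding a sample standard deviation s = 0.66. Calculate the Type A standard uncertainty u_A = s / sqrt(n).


u_A = s / sqrt(n)
u_A = 0.66 / sqrt(12)
u_A = 0.66 / 3.4641016
u_A = 0.1905

0.1905


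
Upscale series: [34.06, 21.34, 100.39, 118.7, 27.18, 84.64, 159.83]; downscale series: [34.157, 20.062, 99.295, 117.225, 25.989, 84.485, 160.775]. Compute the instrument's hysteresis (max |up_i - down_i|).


|34.06 - 34.157| = 0.0970
|21.34 - 20.062| = 1.2780
|100.39 - 99.295| = 1.0950
|118.7 - 117.225| = 1.4750
|27.18 - 25.989| = 1.1910
|84.64 - 84.485| = 0.1550
|159.83 - 160.775| = 0.9450
hysteresis = max(diffs) = 1.4750

1.4750


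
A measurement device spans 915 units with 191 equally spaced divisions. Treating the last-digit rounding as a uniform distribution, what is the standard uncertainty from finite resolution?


resolution = range / divisions
resolution = 915 / 191 = 4.7905759
u_res = resolution / (2*sqrt(3))
u_res = 4.7905759 / 3.4641016
u_res = 1.3829

1.3829


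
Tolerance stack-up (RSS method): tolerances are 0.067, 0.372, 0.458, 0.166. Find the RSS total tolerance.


RSS = sqrt(0.067^2 + 0.372^2 + 0.458^2 + 0.166^2)
= sqrt(0.380193)
= 0.6166

0.6166


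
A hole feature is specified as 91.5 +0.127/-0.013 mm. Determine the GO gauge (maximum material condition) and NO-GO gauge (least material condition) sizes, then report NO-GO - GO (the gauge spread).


GO = nominal - lower_tol (smallest hole = maximum material condition)
GO = 91.5 - 0.013 = 91.487
NO-GO = nominal + upper_tol (largest hole = least material condition)
NO-GO = 91.5 + 0.127 = 91.627
spread = NO-GO - GO = 91.627 - 91.487 = 0.1400

0.1400


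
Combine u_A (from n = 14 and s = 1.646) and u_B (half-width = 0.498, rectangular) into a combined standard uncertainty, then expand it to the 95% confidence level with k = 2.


u_A = s / sqrt(n) = 1.646 / sqrt(14) = 0.439912
u_B = half_width / sqrt(3) = 0.498 / sqrt(3) = 0.28752043
uc = sqrt(u_A^2 + u_B^2) = sqrt(0.439912^2 + 0.28752043^2) = 0.52553836
U = k * uc = 2 * 0.52553836
U = 1.0511

1.0511


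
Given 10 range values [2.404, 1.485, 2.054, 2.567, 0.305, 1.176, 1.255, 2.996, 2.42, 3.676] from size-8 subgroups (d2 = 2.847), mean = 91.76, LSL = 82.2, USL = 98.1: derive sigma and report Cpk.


R_bar = (2.404 + 1.485 + 2.054 + 2.567 + 0.305 + 1.176 + 1.255 + 2.996 + 2.42 + 3.676) / 10 = 2.0338
sigma = R_bar / d2 = 2.0338 / 2.847 = 0.714366
Cp = (USL - LSL)/(6*sigma) = (98.1 - 82.2)/(6*0.714366) = 3.7096
Cpu = (98.1 - 91.76)/(3*0.714366) = 2.9583
Cpl = (91.76 - 82.2)/(3*0.714366) = 4.4608
Cpk = min(Cpu, Cpl) = 2.9583

2.9583


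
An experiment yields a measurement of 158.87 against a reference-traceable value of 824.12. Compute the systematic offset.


Systematic error = measured - true
= 158.87 - 824.12
= -665.2500

-665.2500


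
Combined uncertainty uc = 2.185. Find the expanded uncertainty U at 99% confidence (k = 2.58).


U = k * uc
U = 2.58 * 2.185
U = 5.6373

5.6373


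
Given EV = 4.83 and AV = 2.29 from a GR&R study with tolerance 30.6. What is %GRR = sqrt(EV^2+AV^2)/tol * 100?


GRR = sqrt(EV^2 + AV^2) = sqrt(4.83^2 + 2.29^2) = 5.3453718
%GRR = GRR / tol * 100 = 5.3453718 / 30.6 * 100
%GRR = 17.4685

17.4685


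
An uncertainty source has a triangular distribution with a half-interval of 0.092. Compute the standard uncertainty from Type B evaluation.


u_B = half_width / sqrt(6)
u_B = 0.092 / 2.4494897
u_B = 0.0376

0.0376


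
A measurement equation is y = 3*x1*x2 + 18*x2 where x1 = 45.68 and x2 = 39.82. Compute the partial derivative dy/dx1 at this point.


y = 3*x1*x2 + 18*x2
dy/dx1 = 3*x2
Evaluate at x2 = 39.82: c1 = 3 * 39.82
c1 = 119.4600

119.4600


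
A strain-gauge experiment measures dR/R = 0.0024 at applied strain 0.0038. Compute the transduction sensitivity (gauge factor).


GF = (dR/R) / epsilon
= 0.0024 / 0.0038
= 0.6316

0.6316


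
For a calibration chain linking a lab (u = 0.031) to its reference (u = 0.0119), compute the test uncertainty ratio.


TUR = u_lab / u_ref
= 0.031 / 0.0119
= 2.6050

2.6050


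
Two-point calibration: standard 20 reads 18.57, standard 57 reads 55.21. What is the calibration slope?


slope = (y2 - y1) / (x2 - x1)
= (55.21 - 18.57) / (57 - 20)
= 36.6400 / 37
= 0.9903

0.9903


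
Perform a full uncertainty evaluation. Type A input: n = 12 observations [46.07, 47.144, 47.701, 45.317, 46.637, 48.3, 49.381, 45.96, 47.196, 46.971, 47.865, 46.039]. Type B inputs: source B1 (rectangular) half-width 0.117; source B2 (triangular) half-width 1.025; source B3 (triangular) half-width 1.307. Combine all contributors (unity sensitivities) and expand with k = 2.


mean = (46.07 + 47.144 + 47.701 + 45.317 + 46.637 + 48.3 + 49.381 + 45.96 + 47.196 + 46.971 + 47.865 + 46.039) / 12 = 47.04841667
s = sqrt(sum((x - mean)^2)/(n-1)) = 1.1467317
u_A = s / sqrt(n) = 1.1467317 / sqrt(12) = 0.33103293
u_B1 = 0.117 / sqrt(3) = 0.067549981
u_B2 = 1.025 / sqrt(6) = 0.4184545
u_B3 = 1.307 / sqrt(6) = 0.53358052
uc = sqrt(0.33103293^2 + 0.067549981^2 + 0.4184545^2 + 0.53358052^2) = 0.75760025
U = k * uc = 2 * 0.75760025
U = 1.5152

1.5152


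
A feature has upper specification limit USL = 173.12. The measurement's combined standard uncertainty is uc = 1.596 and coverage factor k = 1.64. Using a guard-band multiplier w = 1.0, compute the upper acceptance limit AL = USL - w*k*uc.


U = k * uc = 1.64 * 1.596 = 2.61744
guard band g = w * U = 1.0 * 2.61744 = 2.61744
AL = USL - g = 173.12 - 2.61744
AL = 170.5026

170.5026


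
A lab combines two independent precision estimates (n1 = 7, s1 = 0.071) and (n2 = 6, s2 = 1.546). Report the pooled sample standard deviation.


s_p = sqrt(((n1-1)*s1^2 + (n2-1)*s2^2) / (n1+n2-2))
numerator = (7-1)*0.071^2 + (6-1)*1.546^2 = 0.030246 + 11.95058 = 11.980826
denominator = 7 + 6 - 2 = 11
s_p^2 = 11.980826 / 11 = 1.089166
s_p = sqrt(1.089166) = 1.0436

1.0436


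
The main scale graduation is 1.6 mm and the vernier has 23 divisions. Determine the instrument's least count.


LC = MSD / n_div
= 1.6 / 23
= 0.0696

0.0696


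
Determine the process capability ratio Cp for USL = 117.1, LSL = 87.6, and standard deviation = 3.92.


Cp = (USL - LSL) / (6 * sigma)
= (117.1 - 87.6) / (6 * 3.92)
= 29.5000 / 23.5200
= 1.2543

1.2543


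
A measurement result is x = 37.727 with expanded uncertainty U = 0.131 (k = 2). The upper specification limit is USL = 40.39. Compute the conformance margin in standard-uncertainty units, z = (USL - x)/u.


u = U / k = 0.131 / 2 = 0.0655
margin = |USL - x| = |40.39 - 37.727| = 2.663
z = margin / u = 2.663 / 0.0655
z = 40.6565

40.6565


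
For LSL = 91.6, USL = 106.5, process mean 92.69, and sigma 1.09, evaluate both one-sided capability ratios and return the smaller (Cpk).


Cpu = (USL - mean) / (3*sigma) = (106.5 - 92.69) / (3*1.09) = 4.2232
Cpl = (mean - LSL) / (3*sigma) = (92.69 - 91.6) / (3*1.09) = 0.3333
Cpk = min(Cpu, Cpl) = 0.3333

0.3333


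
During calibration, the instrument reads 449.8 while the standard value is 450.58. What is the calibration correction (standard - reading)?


Correction = standard - reading
= 450.58 - 449.8
= 0.7800

0.7800


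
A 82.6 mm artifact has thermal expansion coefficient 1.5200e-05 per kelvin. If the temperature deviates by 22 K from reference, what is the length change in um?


dL = L * alpha * dT
= 82.6 * 1.5200e-05 * 22
= 0.0276214 mm
dL_um = 0.0276214 * 1000 = 27.6214 um

27.6214


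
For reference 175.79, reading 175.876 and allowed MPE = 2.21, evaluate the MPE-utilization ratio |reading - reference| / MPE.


e = indication - reference = 175.876 - 175.79 = 0.0860
|e| = 0.0860
ratio = |e| / MPE = 0.0860 / 2.21
ratio = 0.0389

0.0389


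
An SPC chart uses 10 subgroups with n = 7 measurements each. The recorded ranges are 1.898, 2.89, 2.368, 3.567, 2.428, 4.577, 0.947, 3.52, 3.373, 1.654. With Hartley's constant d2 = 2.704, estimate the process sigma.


R_bar = (1.898 + 2.89 + 2.368 + 3.567 + 2.428 + 4.577 + 0.947 + 3.52 + 3.373 + 1.654) / 10
R_bar = 27.222 / 10 = 2.7222
sigma_hat = R_bar / d2 = 2.7222 / 2.704 = 1.0067

1.0067


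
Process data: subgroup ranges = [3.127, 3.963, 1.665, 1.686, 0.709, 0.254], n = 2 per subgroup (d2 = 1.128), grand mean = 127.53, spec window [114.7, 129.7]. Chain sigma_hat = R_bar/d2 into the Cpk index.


R_bar = (3.127 + 3.963 + 1.665 + 1.686 + 0.709 + 0.254) / 6 = 1.9006667
sigma = R_bar / d2 = 1.9006667 / 1.128 = 1.6849882
Cp = (USL - LSL)/(6*sigma) = (129.7 - 114.7)/(6*1.6849882) = 1.4837
Cpu = (129.7 - 127.53)/(3*1.6849882) = 0.4293
Cpl = (127.53 - 114.7)/(3*1.6849882) = 2.5381
Cpk = min(Cpu, Cpl) = 0.4293

0.4293


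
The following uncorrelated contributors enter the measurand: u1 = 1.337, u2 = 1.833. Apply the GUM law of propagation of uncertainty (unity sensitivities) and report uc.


uc = sqrt(1.337^2 + 1.833^2)
uc = sqrt(5.147458)
uc = 2.2688

2.2688


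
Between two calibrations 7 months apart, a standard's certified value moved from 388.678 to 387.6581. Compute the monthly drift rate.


rate = (v2 - v1) / months
= (387.6581 - 388.678) / 7
= -1.0199 / 7
= -0.1457

-0.1457


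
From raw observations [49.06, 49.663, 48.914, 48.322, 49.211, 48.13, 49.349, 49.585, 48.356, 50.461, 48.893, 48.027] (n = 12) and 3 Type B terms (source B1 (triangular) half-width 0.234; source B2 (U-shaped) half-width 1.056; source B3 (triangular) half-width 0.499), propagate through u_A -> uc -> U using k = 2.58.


mean = (49.06 + 49.663 + 48.914 + 48.322 + 49.211 + 48.13 + 49.349 + 49.585 + 48.356 + 50.461 + 48.893 + 48.027) / 12 = 48.99758333
s = sqrt(sum((x - mean)^2)/(n-1)) = 0.71877806
u_A = s / sqrt(n) = 0.71877806 / sqrt(12) = 0.20749335
u_B1 = 0.234 / sqrt(6) = 0.0955301
u_B2 = 1.056 / sqrt(2) = 0.74670476
u_B3 = 0.499 / sqrt(6) = 0.2037159
uc = sqrt(0.20749335^2 + 0.0955301^2 + 0.74670476^2 + 0.2037159^2) = 0.80699917
U = k * uc = 2.58 * 0.80699917
U = 2.0821

2.0821


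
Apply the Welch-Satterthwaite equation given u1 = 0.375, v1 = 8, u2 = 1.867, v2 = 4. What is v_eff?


uc = sqrt(u1^2 + u2^2) = sqrt(0.375^2 + 1.867^2) = 1.9042883
v_eff = uc^4 / (u1^4/v1 + u2^4/v2)
= 1.9042883^4 / (0.375^4/8 + 1.867^4/4)
= 13.150153 / 3.0399789
v_eff = 4.3257

4.3257


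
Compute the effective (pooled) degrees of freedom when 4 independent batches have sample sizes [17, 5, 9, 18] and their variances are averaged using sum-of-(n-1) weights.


nu = sum_i (n_i - 1)
nu = ((17 - 1) + (5 - 1) + (9 - 1) + (18 - 1))
nu = 16 + 4 + 8 + 17
nu = 45

45


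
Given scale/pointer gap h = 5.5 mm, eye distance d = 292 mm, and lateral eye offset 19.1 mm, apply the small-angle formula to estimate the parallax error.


error = h * offset / d
= 5.5 * 19.1 / 292
= 0.3598

0.3598


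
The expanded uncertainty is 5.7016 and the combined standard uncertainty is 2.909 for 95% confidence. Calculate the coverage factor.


k = U / uc
k = 5.7016 / 2.909
k = 1.96

1.96


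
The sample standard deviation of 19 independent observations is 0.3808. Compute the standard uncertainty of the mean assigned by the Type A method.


u_A = s / sqrt(n)
u_A = 0.3808 / sqrt(19)
u_A = 0.3808 / 4.3588989
u_A = 0.0874

0.0874


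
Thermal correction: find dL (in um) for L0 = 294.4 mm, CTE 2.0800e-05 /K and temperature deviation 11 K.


dL = L * alpha * dT
= 294.4 * 2.0800e-05 * 11
= 0.0673587 mm
dL_um = 0.0673587 * 1000 = 67.3587 um

67.3587


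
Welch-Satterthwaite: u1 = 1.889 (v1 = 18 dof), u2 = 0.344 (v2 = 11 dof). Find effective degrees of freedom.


uc = sqrt(u1^2 + u2^2) = sqrt(1.889^2 + 0.344^2) = 1.9200669
v_eff = uc^4 / (u1^4/v1 + u2^4/v2)
= 1.9200669^4 / (1.889^4/18 + 0.344^4/11)
= 13.591439 / 0.70865719
v_eff = 19.1791

19.1791


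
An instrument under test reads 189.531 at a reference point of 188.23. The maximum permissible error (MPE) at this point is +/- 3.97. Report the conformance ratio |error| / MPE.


e = indication - reference = 189.531 - 188.23 = 1.3010
|e| = 1.3010
ratio = |e| / MPE = 1.3010 / 3.97
ratio = 0.3277

0.3277


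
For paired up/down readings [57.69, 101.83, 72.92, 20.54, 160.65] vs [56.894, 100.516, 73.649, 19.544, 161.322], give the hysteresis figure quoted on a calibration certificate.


|57.69 - 56.894| = 0.7960
|101.83 - 100.516| = 1.3140
|72.92 - 73.649| = 0.7290
|20.54 - 19.544| = 0.9960
|160.65 - 161.322| = 0.6720
hysteresis = max(diffs) = 1.3140

1.3140


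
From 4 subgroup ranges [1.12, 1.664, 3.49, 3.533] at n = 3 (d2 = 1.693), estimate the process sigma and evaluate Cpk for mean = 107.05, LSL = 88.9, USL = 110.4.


R_bar = (1.12 + 1.664 + 3.49 + 3.533) / 4 = 2.45175
sigma = R_bar / d2 = 2.45175 / 1.693 = 1.4481689
Cp = (USL - LSL)/(6*sigma) = (110.4 - 88.9)/(6*1.4481689) = 2.4744
Cpu = (110.4 - 107.05)/(3*1.4481689) = 0.7711
Cpl = (107.05 - 88.9)/(3*1.4481689) = 4.1777
Cpk = min(Cpu, Cpl) = 0.7711

0.7711


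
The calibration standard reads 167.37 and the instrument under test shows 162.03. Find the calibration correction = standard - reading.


Correction = standard - reading
= 167.37 - 162.03
= 5.3400

5.3400


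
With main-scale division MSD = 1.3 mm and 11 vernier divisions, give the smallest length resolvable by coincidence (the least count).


LC = MSD / n_div
= 1.3 / 11
= 0.1182

0.1182


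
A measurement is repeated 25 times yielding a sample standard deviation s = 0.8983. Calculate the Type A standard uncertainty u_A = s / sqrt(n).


u_A = s / sqrt(n)
u_A = 0.8983 / sqrt(25)
u_A = 0.8983 / 5
u_A = 0.1797

0.1797


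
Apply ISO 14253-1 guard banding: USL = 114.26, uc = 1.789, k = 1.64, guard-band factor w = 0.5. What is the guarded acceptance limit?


U = k * uc = 1.64 * 1.789 = 2.93396
guard band g = w * U = 0.5 * 2.93396 = 1.46698
AL = USL - g = 114.26 - 1.46698
AL = 112.7930

112.7930


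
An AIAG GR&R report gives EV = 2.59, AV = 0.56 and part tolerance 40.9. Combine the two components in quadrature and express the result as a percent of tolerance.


GRR = sqrt(EV^2 + AV^2) = sqrt(2.59^2 + 0.56^2) = 2.6498491
%GRR = GRR / tol * 100 = 2.6498491 / 40.9 * 100
%GRR = 6.4788

6.4788


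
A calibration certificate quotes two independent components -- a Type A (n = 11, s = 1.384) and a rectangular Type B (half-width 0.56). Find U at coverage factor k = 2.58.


u_A = s / sqrt(n) = 1.384 / sqrt(11) = 0.4172917
u_B = half_width / sqrt(3) = 0.56 / sqrt(3) = 0.32331615
uc = sqrt(u_A^2 + u_B^2) = sqrt(0.4172917^2 + 0.32331615^2) = 0.52788796
U = k * uc = 2.58 * 0.52788796
U = 1.3620

1.3620


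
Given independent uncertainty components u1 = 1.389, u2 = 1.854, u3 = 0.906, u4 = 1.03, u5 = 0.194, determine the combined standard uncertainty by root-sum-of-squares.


uc = sqrt(1.389^2 + 1.854^2 + 0.906^2 + 1.03^2 + 0.194^2)
uc = sqrt(7.286009)
uc = 2.6993

2.6993


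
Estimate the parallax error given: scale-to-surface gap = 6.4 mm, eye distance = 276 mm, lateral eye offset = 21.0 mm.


error = h * offset / d
= 6.4 * 21.0 / 276
= 0.4870

0.4870


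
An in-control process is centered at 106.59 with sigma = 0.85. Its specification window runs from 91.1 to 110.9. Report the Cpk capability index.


Cpu = (USL - mean) / (3*sigma) = (110.9 - 106.59) / (3*0.85) = 1.6902
Cpl = (mean - LSL) / (3*sigma) = (106.59 - 91.1) / (3*0.85) = 6.0745
Cpk = min(Cpu, Cpl) = 1.6902

1.6902


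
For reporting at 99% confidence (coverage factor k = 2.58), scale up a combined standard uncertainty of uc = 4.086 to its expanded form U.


U = k * uc
U = 2.58 * 4.086
U = 10.5419

10.5419


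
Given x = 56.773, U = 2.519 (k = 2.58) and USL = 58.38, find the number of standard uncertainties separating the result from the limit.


u = U / k = 2.519 / 2.58 = 0.97635659
margin = |USL - x| = |58.38 - 56.773| = 1.607
z = margin / u = 1.607 / 0.97635659
z = 1.6459

1.6459


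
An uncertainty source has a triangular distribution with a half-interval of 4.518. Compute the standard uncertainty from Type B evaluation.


u_B = half_width / sqrt(6)
u_B = 4.518 / 2.4494897
u_B = 1.8445

1.8445


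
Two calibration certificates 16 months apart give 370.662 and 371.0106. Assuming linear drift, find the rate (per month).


rate = (v2 - v1) / months
= (371.0106 - 370.662) / 16
= 0.3486 / 16
= 0.0218

0.0218


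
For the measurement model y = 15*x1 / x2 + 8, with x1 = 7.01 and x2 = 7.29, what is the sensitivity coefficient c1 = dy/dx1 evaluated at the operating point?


y = 15*x1 / x2 + 8
dy/dx1 = 15/x2
Evaluate at x2 = 7.29: c1 = 15 / 7.29
c1 = 2.0576

2.0576


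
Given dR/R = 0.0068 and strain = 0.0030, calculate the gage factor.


GF = (dR/R) / epsilon
= 0.0068 / 0.0030
= 2.2667

2.2667


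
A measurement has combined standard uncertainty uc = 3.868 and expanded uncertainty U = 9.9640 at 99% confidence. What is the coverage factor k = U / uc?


k = U / uc
k = 9.9640 / 3.868
k = 2.576

2.576


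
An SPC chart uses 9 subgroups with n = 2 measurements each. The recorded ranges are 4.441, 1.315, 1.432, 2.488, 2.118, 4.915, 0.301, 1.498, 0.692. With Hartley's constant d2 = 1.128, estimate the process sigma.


R_bar = (4.441 + 1.315 + 1.432 + 2.488 + 2.118 + 4.915 + 0.301 + 1.498 + 0.692) / 9
R_bar = 19.2 / 9 = 2.1333333
sigma_hat = R_bar / d2 = 2.1333333 / 1.128 = 1.8913

1.8913


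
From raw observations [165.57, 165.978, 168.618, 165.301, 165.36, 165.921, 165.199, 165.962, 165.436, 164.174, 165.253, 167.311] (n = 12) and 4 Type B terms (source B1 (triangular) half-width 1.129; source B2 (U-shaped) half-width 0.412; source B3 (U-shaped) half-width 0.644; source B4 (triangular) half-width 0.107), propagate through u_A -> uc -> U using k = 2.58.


mean = (165.57 + 165.978 + 168.618 + 165.301 + 165.36 + 165.921 + 165.199 + 165.962 + 165.436 + 164.174 + 165.253 + 167.311) / 12 = 165.84025
s = sqrt(sum((x - mean)^2)/(n-1)) = 1.136568
u_A = s / sqrt(n) = 1.136568 / sqrt(12) = 0.32809892
u_B1 = 1.129 / sqrt(6) = 0.46091232
u_B2 = 0.412 / sqrt(2) = 0.29132799
u_B3 = 0.644 / sqrt(2) = 0.45537677
u_B4 = 0.107 / sqrt(6) = 0.043682567
uc = sqrt(0.32809892^2 + 0.46091232^2 + 0.29132799^2 + 0.45537677^2 + 0.043682567^2) = 0.78373289
U = k * uc = 2.58 * 0.78373289
U = 2.0220

2.0220


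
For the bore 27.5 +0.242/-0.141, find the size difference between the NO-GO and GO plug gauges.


GO = nominal - lower_tol (smallest hole = maximum material condition)
GO = 27.5 - 0.141 = 27.359
NO-GO = nominal + upper_tol (largest hole = least material condition)
NO-GO = 27.5 + 0.242 = 27.742
spread = NO-GO - GO = 27.742 - 27.359 = 0.3830

0.3830


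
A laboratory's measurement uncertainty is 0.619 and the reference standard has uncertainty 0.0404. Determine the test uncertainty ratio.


TUR = u_lab / u_ref
= 0.619 / 0.0404
= 15.3218

15.3218


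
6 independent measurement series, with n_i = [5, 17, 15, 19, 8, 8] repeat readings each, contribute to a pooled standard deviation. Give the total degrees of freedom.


nu = sum_i (n_i - 1)
nu = ((5 - 1) + (17 - 1) + (15 - 1) + (19 - 1) + (8 - 1) + (8 - 1))
nu = 4 + 16 + 14 + 18 + 7 + 7
nu = 66

66


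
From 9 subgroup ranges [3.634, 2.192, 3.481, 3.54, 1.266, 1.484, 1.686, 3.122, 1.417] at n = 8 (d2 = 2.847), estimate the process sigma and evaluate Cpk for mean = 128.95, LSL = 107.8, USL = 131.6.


R_bar = (3.634 + 2.192 + 3.481 + 3.54 + 1.266 + 1.484 + 1.686 + 3.122 + 1.417) / 9 = 2.4246667
sigma = R_bar / d2 = 2.4246667 / 2.847 = 0.85165673
Cp = (USL - LSL)/(6*sigma) = (131.6 - 107.8)/(6*0.85165673) = 4.6576
Cpu = (131.6 - 128.95)/(3*0.85165673) = 1.0372
Cpl = (128.95 - 107.8)/(3*0.85165673) = 8.2780
Cpk = min(Cpu, Cpl) = 1.0372

1.0372


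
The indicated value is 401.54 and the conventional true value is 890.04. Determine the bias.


Systematic error = measured - true
= 401.54 - 890.04
= -488.5000

-488.5000


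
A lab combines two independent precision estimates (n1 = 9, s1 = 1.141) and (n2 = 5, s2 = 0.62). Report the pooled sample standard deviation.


s_p = sqrt(((n1-1)*s1^2 + (n2-1)*s2^2) / (n1+n2-2))
numerator = (9-1)*1.141^2 + (5-1)*0.62^2 = 10.415048 + 1.5376 = 11.952648
denominator = 9 + 5 - 2 = 12
s_p^2 = 11.952648 / 12 = 0.996054
s_p = sqrt(0.996054) = 0.9980

0.9980


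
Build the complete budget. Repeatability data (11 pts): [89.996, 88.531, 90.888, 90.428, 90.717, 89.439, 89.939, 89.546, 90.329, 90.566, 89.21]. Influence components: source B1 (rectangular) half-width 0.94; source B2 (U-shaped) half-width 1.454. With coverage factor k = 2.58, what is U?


mean = (89.996 + 88.531 + 90.888 + 90.428 + 90.717 + 89.439 + 89.939 + 89.546 + 90.329 + 90.566 + 89.21) / 11 = 89.96263636
s = sqrt(sum((x - mean)^2)/(n-1)) = 0.72150485
u_A = s / sqrt(n) = 0.72150485 / sqrt(11) = 0.2175419
u_B1 = 0.94 / sqrt(3) = 0.54270925
u_B2 = 1.454 / sqrt(2) = 1.0281333
uc = sqrt(0.2175419^2 + 0.54270925^2 + 1.0281333^2) = 1.1827577
U = k * uc = 2.58 * 1.1827577
U = 3.0515

3.0515


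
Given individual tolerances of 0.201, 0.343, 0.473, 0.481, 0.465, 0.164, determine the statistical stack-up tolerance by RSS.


RSS = sqrt(0.201^2 + 0.343^2 + 0.473^2 + 0.481^2 + 0.465^2 + 0.164^2)
= sqrt(0.856261)
= 0.9253

0.9253


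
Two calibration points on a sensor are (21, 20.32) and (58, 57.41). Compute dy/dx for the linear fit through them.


slope = (y2 - y1) / (x2 - x1)
= (57.41 - 20.32) / (58 - 21)
= 37.0900 / 37
= 1.0024

1.0024


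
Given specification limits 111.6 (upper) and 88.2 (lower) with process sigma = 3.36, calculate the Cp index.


Cp = (USL - LSL) / (6 * sigma)
= (111.6 - 88.2) / (6 * 3.36)
= 23.4000 / 20.1600
= 1.1607

1.1607


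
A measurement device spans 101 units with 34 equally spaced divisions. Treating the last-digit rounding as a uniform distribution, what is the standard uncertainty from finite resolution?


resolution = range / divisions
resolution = 101 / 34 = 2.9705882
u_res = resolution / (2*sqrt(3))
u_res = 2.9705882 / 3.4641016
u_res = 0.8575

0.8575


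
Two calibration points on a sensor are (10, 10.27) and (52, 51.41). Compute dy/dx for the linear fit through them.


slope = (y2 - y1) / (x2 - x1)
= (51.41 - 10.27) / (52 - 10)
= 41.1400 / 42
= 0.9795

0.9795


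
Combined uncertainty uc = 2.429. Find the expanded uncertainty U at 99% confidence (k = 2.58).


U = k * uc
U = 2.58 * 2.429
U = 6.2668

6.2668


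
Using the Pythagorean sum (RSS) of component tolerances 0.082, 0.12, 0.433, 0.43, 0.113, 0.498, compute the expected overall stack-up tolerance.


RSS = sqrt(0.082^2 + 0.12^2 + 0.433^2 + 0.43^2 + 0.113^2 + 0.498^2)
= sqrt(0.654286)
= 0.8089

0.8089


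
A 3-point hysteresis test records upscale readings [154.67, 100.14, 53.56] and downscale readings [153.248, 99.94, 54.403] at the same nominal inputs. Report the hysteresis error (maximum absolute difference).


|154.67 - 153.248| = 1.4220
|100.14 - 99.94| = 0.2000
|53.56 - 54.403| = 0.8430
hysteresis = max(diffs) = 1.4220

1.4220


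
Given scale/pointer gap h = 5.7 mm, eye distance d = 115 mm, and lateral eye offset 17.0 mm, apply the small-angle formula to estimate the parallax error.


error = h * offset / d
= 5.7 * 17.0 / 115
= 0.8426

0.8426


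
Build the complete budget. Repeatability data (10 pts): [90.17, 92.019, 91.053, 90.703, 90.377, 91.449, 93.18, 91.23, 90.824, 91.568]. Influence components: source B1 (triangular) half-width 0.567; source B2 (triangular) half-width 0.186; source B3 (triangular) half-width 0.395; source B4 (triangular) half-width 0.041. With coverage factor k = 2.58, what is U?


mean = (90.17 + 92.019 + 91.053 + 90.703 + 90.377 + 91.449 + 93.18 + 91.23 + 90.824 + 91.568) / 10 = 91.2573
s = sqrt(sum((x - mean)^2)/(n-1)) = 0.87590436
u_A = s / sqrt(n) = 0.87590436 / sqrt(10) = 0.27698528
u_B1 = 0.567 / sqrt(6) = 0.23147678
u_B2 = 0.186 / sqrt(6) = 0.075934182
u_B3 = 0.395 / sqrt(6) = 0.16125807
u_B4 = 0.041 / sqrt(6) = 0.01673818
uc = sqrt(0.27698528^2 + 0.23147678^2 + 0.075934182^2 + 0.16125807^2 + 0.01673818^2) = 0.40293011
U = k * uc = 2.58 * 0.40293011
U = 1.0396

1.0396


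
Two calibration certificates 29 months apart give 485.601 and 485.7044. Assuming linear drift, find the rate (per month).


rate = (v2 - v1) / months
= (485.7044 - 485.601) / 29
= 0.1034 / 29
= 0.0036

0.0036


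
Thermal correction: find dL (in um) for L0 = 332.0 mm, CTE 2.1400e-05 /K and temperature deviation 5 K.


dL = L * alpha * dT
= 332.0 * 2.1400e-05 * 5
= 0.0355240 mm
dL_um = 0.0355240 * 1000 = 35.5240 um

35.5240


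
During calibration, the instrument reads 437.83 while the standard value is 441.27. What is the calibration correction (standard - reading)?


Correction = standard - reading
= 441.27 - 437.83
= 3.4400

3.4400


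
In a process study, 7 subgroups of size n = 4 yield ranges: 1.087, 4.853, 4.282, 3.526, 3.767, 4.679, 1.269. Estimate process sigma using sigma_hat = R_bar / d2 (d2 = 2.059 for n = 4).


R_bar = (1.087 + 4.853 + 4.282 + 3.526 + 3.767 + 4.679 + 1.269) / 7
R_bar = 23.463 / 7 = 3.3518571
sigma_hat = R_bar / d2 = 3.3518571 / 2.059 = 1.6279

1.6279


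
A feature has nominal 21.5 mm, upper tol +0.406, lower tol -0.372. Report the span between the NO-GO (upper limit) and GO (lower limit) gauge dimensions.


GO = nominal - lower_tol (smallest hole = maximum material condition)
GO = 21.5 - 0.372 = 21.128
NO-GO = nominal + upper_tol (largest hole = least material condition)
NO-GO = 21.5 + 0.406 = 21.906
spread = NO-GO - GO = 21.906 - 21.128 = 0.7780

0.7780


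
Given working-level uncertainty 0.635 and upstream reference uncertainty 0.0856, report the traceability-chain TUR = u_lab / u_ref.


TUR = u_lab / u_ref
= 0.635 / 0.0856
= 7.4182

7.4182


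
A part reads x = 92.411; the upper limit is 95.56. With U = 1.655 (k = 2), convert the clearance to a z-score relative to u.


u = U / k = 1.655 / 2 = 0.8275
margin = |USL - x| = |95.56 - 92.411| = 3.149
z = margin / u = 3.149 / 0.8275
z = 3.8054

3.8054


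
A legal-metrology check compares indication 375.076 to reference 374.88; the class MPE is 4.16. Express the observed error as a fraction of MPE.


e = indication - reference = 375.076 - 374.88 = 0.1960
|e| = 0.1960
ratio = |e| / MPE = 0.1960 / 4.16
ratio = 0.0471

0.0471


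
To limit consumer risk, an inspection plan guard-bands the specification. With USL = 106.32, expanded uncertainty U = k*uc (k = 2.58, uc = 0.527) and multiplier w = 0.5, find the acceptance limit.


U = k * uc = 2.58 * 0.527 = 1.35966
guard band g = w * U = 0.5 * 1.35966 = 0.67983
AL = USL - g = 106.32 - 0.67983
AL = 105.6402

105.6402


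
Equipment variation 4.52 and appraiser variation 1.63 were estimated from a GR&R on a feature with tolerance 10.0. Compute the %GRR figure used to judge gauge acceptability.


GRR = sqrt(EV^2 + AV^2) = sqrt(4.52^2 + 1.63^2) = 4.8049246
%GRR = GRR / tol * 100 = 4.8049246 / 10.0 * 100
%GRR = 48.0492

48.0492


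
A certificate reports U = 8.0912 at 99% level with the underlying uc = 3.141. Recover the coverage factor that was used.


k = U / uc
k = 8.0912 / 3.141
k = 2.576

2.576


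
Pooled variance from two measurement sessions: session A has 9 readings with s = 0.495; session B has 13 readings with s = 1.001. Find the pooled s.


s_p = sqrt(((n1-1)*s1^2 + (n2-1)*s2^2) / (n1+n2-2))
numerator = (9-1)*0.495^2 + (13-1)*1.001^2 = 1.9602 + 12.024012 = 13.984212
denominator = 9 + 13 - 2 = 20
s_p^2 = 13.984212 / 20 = 0.6992106
s_p = sqrt(0.6992106) = 0.8362

0.8362


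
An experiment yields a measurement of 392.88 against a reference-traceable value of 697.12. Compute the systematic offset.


Systematic error = measured - true
= 392.88 - 697.12
= -304.2400

-304.2400


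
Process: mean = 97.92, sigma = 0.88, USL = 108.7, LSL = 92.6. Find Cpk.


Cpu = (USL - mean) / (3*sigma) = (108.7 - 97.92) / (3*0.88) = 4.0833
Cpl = (mean - LSL) / (3*sigma) = (97.92 - 92.6) / (3*0.88) = 2.0152
Cpk = min(Cpu, Cpl) = 2.0152

2.0152


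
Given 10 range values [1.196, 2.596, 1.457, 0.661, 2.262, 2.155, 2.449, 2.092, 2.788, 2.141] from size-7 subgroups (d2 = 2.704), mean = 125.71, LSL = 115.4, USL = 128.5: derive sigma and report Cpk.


R_bar = (1.196 + 2.596 + 1.457 + 0.661 + 2.262 + 2.155 + 2.449 + 2.092 + 2.788 + 2.141) / 10 = 1.9797
sigma = R_bar / d2 = 1.9797 / 2.704 = 0.73213757
Cp = (USL - LSL)/(6*sigma) = (128.5 - 115.4)/(6*0.73213757) = 2.9821
Cpu = (128.5 - 125.71)/(3*0.73213757) = 1.2703
Cpl = (125.71 - 115.4)/(3*0.73213757) = 4.6940
Cpk = min(Cpu, Cpl) = 1.2703

1.2703


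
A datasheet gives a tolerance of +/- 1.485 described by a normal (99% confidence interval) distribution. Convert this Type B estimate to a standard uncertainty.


u_B = half_width / 2.576
u_B = 1.485 / 2.576
u_B = 0.5765

0.5765


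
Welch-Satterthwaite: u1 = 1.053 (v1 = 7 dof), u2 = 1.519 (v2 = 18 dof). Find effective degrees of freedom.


uc = sqrt(u1^2 + u2^2) = sqrt(1.053^2 + 1.519^2) = 1.8482884
v_eff = uc^4 / (u1^4/v1 + u2^4/v2)
= 1.8482884^4 / (1.053^4/7 + 1.519^4/18)
= 11.670218 / 0.47140981
v_eff = 24.7560

24.7560


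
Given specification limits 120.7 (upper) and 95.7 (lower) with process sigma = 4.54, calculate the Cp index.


Cp = (USL - LSL) / (6 * sigma)
= (120.7 - 95.7) / (6 * 4.54)
= 25.0000 / 27.2400
= 0.9178

0.9178


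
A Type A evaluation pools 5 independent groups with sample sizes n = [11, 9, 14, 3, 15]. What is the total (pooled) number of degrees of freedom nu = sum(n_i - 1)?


nu = sum_i (n_i - 1)
nu = ((11 - 1) + (9 - 1) + (14 - 1) + (3 - 1) + (15 - 1))
nu = 10 + 8 + 13 + 2 + 14
nu = 47

47
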